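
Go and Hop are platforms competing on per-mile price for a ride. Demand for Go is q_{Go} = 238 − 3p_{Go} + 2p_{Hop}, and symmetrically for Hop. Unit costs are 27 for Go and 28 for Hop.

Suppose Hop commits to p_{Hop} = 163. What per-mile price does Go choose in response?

107.5

Go's profit: π = (p_{Go} − 27)(238 − 3p_{Go} + 2p_{Hop}).
∂π/∂p_{Go} = 319 − 6p_{Go} + 2p_{Hop} = 0 ⇒ p_{Go} = 319/6 + (1/3)p_{Hop}.
At p_{Hop} = 163: p_{Go} = 319/6 + (1/3)·163 = 107.5.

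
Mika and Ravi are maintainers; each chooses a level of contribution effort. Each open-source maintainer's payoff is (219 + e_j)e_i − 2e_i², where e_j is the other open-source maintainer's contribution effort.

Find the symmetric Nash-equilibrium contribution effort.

73

Mika's payoff is (219 + e_R)e_M − 2e_M².
∂π/∂e_M = 219 + e_R − 4e_M = 0, so e_M = 54.75 + 0.25e_R.
Setting e_M = e_R in the reaction function: e_M = 54.75 + 0.25e_M, so e_M = 54.75 / 0.75 = 73.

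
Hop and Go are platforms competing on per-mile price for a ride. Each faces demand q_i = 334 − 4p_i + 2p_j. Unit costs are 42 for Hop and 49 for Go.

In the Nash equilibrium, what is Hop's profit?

Hop's profit: π = (p_{Hop} − 42)(334 − 4p_{Hop} + 2p_{Go}).
∂π/∂p_{Hop} = 502 − 8p_{Hop} + 2p_{Go} = 0 ⇒ p_{Hop} = 62.75 + 0.25p_{Go}.
Similarly p_{Go} = 66.25 + 0.25p_{Hop}.
Plugging p_{Go} into Hop's best response: p_{Hop} = 62.75 + 0.25(66.25 + 0.25p_{Hop}) ⇒ 0.9375p_{Hop} = 79.3125, so p_{Hop} = 84.6.
Then p_{Go} = 66.25 + 0.25·84.6 = 87.4.
q_{Hop} = 334 − 4·84.6 + 2·87.4 = 170.4.
Profit = (84.6 − 42)·170.4 = 7259.04.

7259.04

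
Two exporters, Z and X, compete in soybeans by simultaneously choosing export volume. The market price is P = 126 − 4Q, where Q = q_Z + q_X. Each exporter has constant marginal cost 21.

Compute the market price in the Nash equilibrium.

56

Exporter Z's profit: π = q_Z(126 − 4(q_Z + q_X)) − 21q_Z.
∂π/∂q_Z = 105 − 8q_Z − 4q_X = 0, so q_Z = 13.125 − 0.5q_X.
By symmetry q_X = q_Z; substituting into the reaction function, 1.5q_Z = 13.125 and q_Z = 8.75.
Equilibrium price: P = 126 − 4·17.5 = 56.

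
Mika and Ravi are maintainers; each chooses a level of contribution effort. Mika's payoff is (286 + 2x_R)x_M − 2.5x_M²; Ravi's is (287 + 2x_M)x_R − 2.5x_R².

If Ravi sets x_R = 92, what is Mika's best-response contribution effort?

94

Expanding Mika's payoff: 286x_M + 2x_Rx_M − 2.5x_M².
∂π/∂x_M = 286 + 2x_R − 5x_M = 0, so x_M = 57.2 + 0.4x_R.
At x_R = 92: x_M = 57.2 + 0.4·92 = 94.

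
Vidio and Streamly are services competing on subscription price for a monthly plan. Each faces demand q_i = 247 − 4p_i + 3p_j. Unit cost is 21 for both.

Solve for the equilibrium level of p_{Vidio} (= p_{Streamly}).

Vidio's profit: π = (p_{Vidio} − 21)(247 − 4p_{Vidio} + 3p_{Streamly}).
∂π/∂p_{Vidio} = 331 − 8p_{Vidio} + 3p_{Streamly} = 0 ⇒ p_{Vidio} = 41.375 + 0.375p_{Streamly}.
The game is symmetric, so in equilibrium p_{Streamly} = p_{Vidio}: the reaction function gives 0.625p_{Vidio} = 41.375, hence p_{Vidio} = 66.2.

66.2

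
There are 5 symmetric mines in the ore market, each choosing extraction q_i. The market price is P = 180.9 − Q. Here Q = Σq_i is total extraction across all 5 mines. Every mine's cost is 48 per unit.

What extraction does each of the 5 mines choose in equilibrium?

22.15

A representative mine's profit is π_i = q_i(180.9 − Q) − 48q_i, with Q = q_i + Σ_{j≠i} q_j.
First-order condition: 132.9 − 2q_i − Σ_{j≠i} q_j = 0.
Imposing symmetry (q_j = q for all j) turns Σ_{j≠i} q_j into 4q, so 132.9 = 6q and q = 22.15.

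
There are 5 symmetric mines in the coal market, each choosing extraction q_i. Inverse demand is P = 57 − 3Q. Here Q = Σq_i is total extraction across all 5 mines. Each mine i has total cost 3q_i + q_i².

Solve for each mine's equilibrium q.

A representative mine's profit is π_i = q_i(57 − 3Q) − 3q_i − q_i², with Q = q_i + Σ_{j≠i} q_j.
First-order condition: 54 − 8q_i − 3Σ_{j≠i} q_j = 0.
Imposing symmetry (q_j = q for all j) turns Σ_{j≠i} q_j into 4q, so 54 = 20q and q = 2.7.

2.7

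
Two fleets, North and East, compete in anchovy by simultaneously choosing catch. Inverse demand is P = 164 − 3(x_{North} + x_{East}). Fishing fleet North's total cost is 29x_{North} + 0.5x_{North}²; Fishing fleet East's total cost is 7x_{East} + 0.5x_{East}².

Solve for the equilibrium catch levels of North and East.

11.85, 17.35

Fishing fleet North's profit: π = x_{North}(164 − 3(x_{North} + x_{East})) − 29x_{North} − 0.5x_{North}².
∂π/∂x_{North} = 135 − 7x_{North} − 3x_{East} = 0, so x_{North} = 135/7 − (3/7)x_{East}.
By the same steps for East: x_{East} = 157/7 − (3/7)x_{North}.
Solving the two reaction functions simultaneously: (1 − (−3/7)(−3/7))x_{North} = 135/7 − (3/7)·(157/7), so (40/49)x_{North} = 474/49 and x_{North} = 11.85.
Then x_{East} = 157/7 − (3/7)·11.85 = 17.35.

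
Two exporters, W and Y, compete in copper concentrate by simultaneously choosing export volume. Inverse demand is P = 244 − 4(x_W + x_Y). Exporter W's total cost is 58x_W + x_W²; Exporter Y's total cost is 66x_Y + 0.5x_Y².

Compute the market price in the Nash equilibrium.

Exporter W's profit: π = x_W(244 − 4(x_W + x_Y)) − 58x_W − x_W².
∂π/∂x_W = 186 − 10x_W − 4x_Y = 0, so x_W = 18.6 − 0.4x_Y.
For Y: ∂π/∂x_Y = 178 − 9x_Y − 4x_W = 0 ⇒ x_Y = 178/9 − (4/9)x_W.
Plugging x_Y into W's best response: x_W = 18.6 − 0.4(178/9 − (4/9)x_W) ⇒ (37/45)x_W = 481/45, so x_W = 13.
Then x_Y = 178/9 − (4/9)·13 = 14.
Equilibrium price: P = 244 − 4·27 = 136.

136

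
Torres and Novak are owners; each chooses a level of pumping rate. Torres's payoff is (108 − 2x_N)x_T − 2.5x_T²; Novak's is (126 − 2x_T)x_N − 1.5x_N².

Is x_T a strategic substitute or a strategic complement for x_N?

Expanding Torres's payoff: 108x_T − 2x_Nx_T − 2.5x_T².
∂π/∂x_T = 108 − 2x_N − 5x_T = 0, so x_T = 21.6 − 0.4x_N.
The best-response slope dx_T/dx_N = −0.4 < 0: the reaction function is downward-sloping, so the choices are strategic substitutes.

strategic substitutes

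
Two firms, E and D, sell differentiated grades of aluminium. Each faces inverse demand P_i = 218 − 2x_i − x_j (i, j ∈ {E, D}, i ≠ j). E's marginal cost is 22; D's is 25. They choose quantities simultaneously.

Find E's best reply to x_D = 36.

Firm E's profit: π = x_E(218 − 2x_E − x_D) − 22x_E.
∂π/∂x_E = 196 − 4x_E − x_D = 0 ⇒ x_E = 49 − 0.25x_D.
At x_D = 36: x_E = 49 − 0.25·36 = 40.

40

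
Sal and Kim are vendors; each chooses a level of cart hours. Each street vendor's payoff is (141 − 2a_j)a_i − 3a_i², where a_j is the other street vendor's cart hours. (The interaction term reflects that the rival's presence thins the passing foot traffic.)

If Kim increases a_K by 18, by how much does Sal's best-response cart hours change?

Sal's payoff is (141 − 2a_K)a_S − 3a_S².
∂π/∂a_S = 141 − 2a_K − 6a_S = 0, so a_S = 23.5 − (1/3)a_K.
The reaction-function slope is −1/3, so an 18-unit rise in a_K moves a_S by −1/3 × 18 = −6. Sal's best response falls — the actions are strategic substitutes.

-6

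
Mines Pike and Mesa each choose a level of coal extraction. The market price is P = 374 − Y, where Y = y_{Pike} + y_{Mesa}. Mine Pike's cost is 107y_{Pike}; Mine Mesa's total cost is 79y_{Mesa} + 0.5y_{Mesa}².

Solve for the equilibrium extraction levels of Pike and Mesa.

101.2, 64.6

Mine Pike's profit: π = y_{Pike}(374 − (y_{Pike} + y_{Mesa})) − 107y_{Pike}.
∂π/∂y_{Pike} = 267 − 2y_{Pike} − y_{Mesa} = 0, so y_{Pike} = 133.5 − 0.5y_{Mesa}.
For Mesa: ∂π/∂y_{Mesa} = 295 − 3y_{Mesa} − y_{Pike} = 0 ⇒ y_{Mesa} = 295/3 − (1/3)y_{Pike}.
Solving the two reaction functions simultaneously: (1 − (−0.5)(−1/3))y_{Pike} = 133.5 − 0.5·(295/3), so (5/6)y_{Pike} = 253/3 and y_{Pike} = 101.2.
Then y_{Mesa} = 295/3 − (1/3)·101.2 = 64.6.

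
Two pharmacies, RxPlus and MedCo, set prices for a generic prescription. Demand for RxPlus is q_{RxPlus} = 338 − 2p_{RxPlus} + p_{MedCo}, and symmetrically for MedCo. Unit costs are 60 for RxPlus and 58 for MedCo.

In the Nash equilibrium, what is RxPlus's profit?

RxPlus's profit: π = (p_{RxPlus} − 60)(338 − 2p_{RxPlus} + p_{MedCo}).
∂π/∂p_{RxPlus} = 458 − 4p_{RxPlus} + p_{MedCo} = 0 ⇒ p_{RxPlus} = 114.5 + 0.25p_{MedCo}.
Similarly p_{MedCo} = 113.5 + 0.25p_{RxPlus}.
Solving the two reaction functions simultaneously: (1 − (0.25)(0.25))p_{RxPlus} = 114.5 + 0.25·113.5, so 0.9375p_{RxPlus} = 142.875 and p_{RxPlus} = 152.4.
Then p_{MedCo} = 113.5 + 0.25·152.4 = 151.6.
q_{RxPlus} = 338 − 2·152.4 + 151.6 = 184.8.
Profit = (152.4 − 60)·184.8 = 17075.52.

17075.52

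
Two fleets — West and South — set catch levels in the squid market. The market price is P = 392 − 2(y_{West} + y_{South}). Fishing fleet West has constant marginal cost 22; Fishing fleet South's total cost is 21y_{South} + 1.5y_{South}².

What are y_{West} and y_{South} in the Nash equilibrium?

Fishing fleet West's profit: π = y_{West}(392 − 2(y_{West} + y_{South})) − 22y_{West}.
∂π/∂y_{West} = 370 − 4y_{West} − 2y_{South} = 0, so y_{West} = 92.5 − 0.5y_{South}.
For South: ∂π/∂y_{South} = 371 − 7y_{South} − 2y_{West} = 0 ⇒ y_{South} = 53 − (2/7)y_{West}.
Solving the two reaction functions simultaneously: (1 − (−0.5)(−2/7))y_{West} = 92.5 − 0.5·53, so (6/7)y_{West} = 66 and y_{West} = 77.
Then y_{South} = 53 − (2/7)·77 = 31.

77, 31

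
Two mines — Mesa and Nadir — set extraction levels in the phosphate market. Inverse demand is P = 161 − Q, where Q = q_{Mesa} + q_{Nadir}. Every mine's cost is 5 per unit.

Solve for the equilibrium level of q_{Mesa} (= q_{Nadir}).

Mine Mesa's profit: π = q_{Mesa}(161 − (q_{Mesa} + q_{Nadir})) − 5q_{Mesa}.
∂π/∂q_{Mesa} = 156 − 2q_{Mesa} − q_{Nadir} = 0, so q_{Mesa} = 78 − 0.5q_{Nadir}.
By symmetry q_{Nadir} = q_{Mesa}; substituting into the reaction function, 1.5q_{Mesa} = 78 and q_{Mesa} = 52.

52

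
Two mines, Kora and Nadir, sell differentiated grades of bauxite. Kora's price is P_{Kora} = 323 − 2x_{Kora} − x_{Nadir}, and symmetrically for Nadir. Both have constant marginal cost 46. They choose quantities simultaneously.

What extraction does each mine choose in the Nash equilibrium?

55.4

Mine Kora's profit: π = x_{Kora}(323 − 2x_{Kora} − x_{Nadir}) − 46x_{Kora}.
∂π/∂x_{Kora} = 277 − 4x_{Kora} − x_{Nadir} = 0 ⇒ x_{Kora} = 69.25 − 0.25x_{Nadir}.
By symmetry x_{Nadir} = x_{Kora}; substituting into the reaction function, 1.25x_{Kora} = 69.25 and x_{Kora} = 55.4.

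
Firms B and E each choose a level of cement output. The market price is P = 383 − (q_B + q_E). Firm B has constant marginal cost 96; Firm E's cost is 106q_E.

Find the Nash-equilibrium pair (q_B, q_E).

Firm B's profit: π = q_B(383 − (q_B + q_E)) − 96q_B.
∂π/∂q_B = 287 − 2q_B − q_E = 0, so q_B = 143.5 − 0.5q_E.
By the same steps for E: q_E = 138.5 − 0.5q_B.
Substituting the second reaction function into the first: q_B = 143.5 − 0.5(138.5 − 0.5q_B), which gives 0.75q_B = 74.25 ⇒ q_B = 99.
Then q_E = 138.5 − 0.5·99 = 89.

99, 89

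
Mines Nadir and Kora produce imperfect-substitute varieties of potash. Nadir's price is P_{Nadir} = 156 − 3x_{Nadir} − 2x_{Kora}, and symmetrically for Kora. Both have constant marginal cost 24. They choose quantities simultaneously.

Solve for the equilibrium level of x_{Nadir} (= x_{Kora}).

Mine Nadir's profit: π = x_{Nadir}(156 − 3x_{Nadir} − 2x_{Kora}) − 24x_{Nadir}.
∂π/∂x_{Nadir} = 132 − 6x_{Nadir} − 2x_{Kora} = 0 ⇒ x_{Nadir} = 22 − (1/3)x_{Kora}.
Setting x_{Nadir} = x_{Kora} in the reaction function: x_{Nadir} = 22 − (1/3)x_{Nadir}, so x_{Nadir} = 22 / (4/3) = 16.5.

16.5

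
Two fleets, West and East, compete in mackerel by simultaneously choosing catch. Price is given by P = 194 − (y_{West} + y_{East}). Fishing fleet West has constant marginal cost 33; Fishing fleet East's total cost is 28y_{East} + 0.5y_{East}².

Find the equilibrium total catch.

Fishing fleet West's profit: π = y_{West}(194 − (y_{West} + y_{East})) − 33y_{West}.
∂π/∂y_{West} = 161 − 2y_{West} − y_{East} = 0, so y_{West} = 80.5 − 0.5y_{East}.
For East: ∂π/∂y_{East} = 166 − 3y_{East} − y_{West} = 0 ⇒ y_{East} = 166/3 − (1/3)y_{West}.
Plugging y_{East} into West's best response: y_{West} = 80.5 − 0.5(166/3 − (1/3)y_{West}) ⇒ (5/6)y_{West} = 317/6, so y_{West} = 63.4.
Then y_{East} = 166/3 − (1/3)·63.4 = 34.2.
Total catch: 63.4 + 34.2 = 97.6.

97.6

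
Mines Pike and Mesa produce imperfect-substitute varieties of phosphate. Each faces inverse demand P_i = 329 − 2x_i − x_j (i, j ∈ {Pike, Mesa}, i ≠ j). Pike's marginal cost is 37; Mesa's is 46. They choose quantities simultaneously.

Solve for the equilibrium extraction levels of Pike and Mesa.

59, 56

Mine Pike's profit: π = x_{Pike}(329 − 2x_{Pike} − x_{Mesa}) − 37x_{Pike}.
∂π/∂x_{Pike} = 292 − 4x_{Pike} − x_{Mesa} = 0 ⇒ x_{Pike} = 73 − 0.25x_{Mesa}.
Similarly x_{Mesa} = 70.75 − 0.25x_{Pike}.
Solving the two reaction functions simultaneously: (1 − (−0.25)(−0.25))x_{Pike} = 73 − 0.25·70.75, so 0.9375x_{Pike} = 55.3125 and x_{Pike} = 59.
Then x_{Mesa} = 70.75 − 0.25·59 = 56.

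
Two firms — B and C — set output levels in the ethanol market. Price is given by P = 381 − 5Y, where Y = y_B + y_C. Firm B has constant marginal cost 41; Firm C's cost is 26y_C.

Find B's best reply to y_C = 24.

22

Firm B's profit: π = y_B(381 − 5(y_B + y_C)) − 41y_B.
∂π/∂y_B = 340 − 10y_B − 5y_C = 0, so y_B = 34 − 0.5y_C.
At y_C = 24: y_B = 34 − 0.5·24 = 22.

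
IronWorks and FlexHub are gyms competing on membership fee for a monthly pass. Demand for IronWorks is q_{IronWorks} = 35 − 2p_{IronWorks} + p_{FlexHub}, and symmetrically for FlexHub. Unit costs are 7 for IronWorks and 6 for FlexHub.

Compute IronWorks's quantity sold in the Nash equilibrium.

IronWorks's profit: π = (p_{IronWorks} − 7)(35 − 2p_{IronWorks} + p_{FlexHub}).
∂π/∂p_{IronWorks} = 49 − 4p_{IronWorks} + p_{FlexHub} = 0 ⇒ p_{IronWorks} = 12.25 + 0.25p_{FlexHub}.
Similarly p_{FlexHub} = 11.75 + 0.25p_{IronWorks}.
Solving the two reaction functions simultaneously: (1 − (0.25)(0.25))p_{IronWorks} = 12.25 + 0.25·11.75, so 0.9375p_{IronWorks} = 15.1875 and p_{IronWorks} = 16.2.
Then p_{FlexHub} = 11.75 + 0.25·16.2 = 15.8.
q_{IronWorks} = 35 − 2·16.2 + 15.8 = 18.4.

18.4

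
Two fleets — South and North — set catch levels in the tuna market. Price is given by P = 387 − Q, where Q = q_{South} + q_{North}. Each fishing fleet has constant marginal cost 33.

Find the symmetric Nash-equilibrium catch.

118

Fishing fleet South's profit: π = q_{South}(387 − (q_{South} + q_{North})) − 33q_{South}.
∂π/∂q_{South} = 354 − 2q_{South} − q_{North} = 0, so q_{South} = 177 − 0.5q_{North}.
By symmetry q_{North} = q_{South}; substituting into the reaction function, 1.5q_{South} = 177 and q_{South} = 118.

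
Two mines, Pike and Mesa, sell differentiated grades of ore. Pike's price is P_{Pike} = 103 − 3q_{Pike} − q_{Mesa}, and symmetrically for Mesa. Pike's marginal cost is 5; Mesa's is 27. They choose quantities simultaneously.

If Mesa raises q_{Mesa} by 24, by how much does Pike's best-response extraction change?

Mine Pike's profit: π = q_{Pike}(103 − 3q_{Pike} − q_{Mesa}) − 5q_{Pike}.
∂π/∂q_{Pike} = 98 − 6q_{Pike} − q_{Mesa} = 0 ⇒ q_{Pike} = 49/3 − (1/6)q_{Mesa}.
The reaction-function slope is −1/6, so a 24-unit rise in q_{Mesa} moves q_{Pike} by −1/6 × 24 = −4. Pike's best response falls — the actions are strategic substitutes.

-4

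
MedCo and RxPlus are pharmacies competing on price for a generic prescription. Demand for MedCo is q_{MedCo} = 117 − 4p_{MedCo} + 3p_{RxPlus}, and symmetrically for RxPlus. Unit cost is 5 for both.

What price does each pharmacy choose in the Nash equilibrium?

MedCo's profit: π = (p_{MedCo} − 5)(117 − 4p_{MedCo} + 3p_{RxPlus}).
∂π/∂p_{MedCo} = 137 − 8p_{MedCo} + 3p_{RxPlus} = 0 ⇒ p_{MedCo} = 17.125 + 0.375p_{RxPlus}.
By symmetry p_{RxPlus} = p_{MedCo}; substituting into the reaction function, 0.625p_{MedCo} = 17.125 and p_{MedCo} = 27.4.

27.4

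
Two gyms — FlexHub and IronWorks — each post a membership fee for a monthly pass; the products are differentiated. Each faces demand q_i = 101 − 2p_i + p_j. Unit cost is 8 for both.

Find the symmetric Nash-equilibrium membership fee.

39

FlexHub's profit: π = (p_{FlexHub} − 8)(101 − 2p_{FlexHub} + p_{IronWorks}).
∂π/∂p_{FlexHub} = 117 − 4p_{FlexHub} + p_{IronWorks} = 0 ⇒ p_{FlexHub} = 29.25 + 0.25p_{IronWorks}.
Setting p_{FlexHub} = p_{IronWorks} in the reaction function: p_{FlexHub} = 29.25 + 0.25p_{FlexHub}, so p_{FlexHub} = 29.25 / 0.75 = 39.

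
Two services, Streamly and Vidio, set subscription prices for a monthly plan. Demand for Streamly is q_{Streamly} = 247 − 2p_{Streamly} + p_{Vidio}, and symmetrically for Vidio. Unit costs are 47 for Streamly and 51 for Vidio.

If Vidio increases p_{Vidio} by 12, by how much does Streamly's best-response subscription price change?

3

Streamly's profit: π = (p_{Streamly} − 47)(247 − 2p_{Streamly} + p_{Vidio}).
∂π/∂p_{Streamly} = 341 − 4p_{Streamly} + p_{Vidio} = 0 ⇒ p_{Streamly} = 85.25 + 0.25p_{Vidio}.
The reaction-function slope is 0.25, so a 12-unit rise in p_{Vidio} moves p_{Streamly} by 0.25 × 12 = 3. Streamly's best response rises — the actions are strategic complements.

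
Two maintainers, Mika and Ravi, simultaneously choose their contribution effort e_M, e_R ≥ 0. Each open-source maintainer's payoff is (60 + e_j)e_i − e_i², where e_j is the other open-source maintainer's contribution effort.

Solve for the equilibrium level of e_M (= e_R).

Mika's payoff is (60 + e_R)e_M − e_M².
∂π/∂e_M = 60 + e_R − 2e_M = 0, so e_M = 30 + 0.5e_R.
The game is symmetric, so in equilibrium e_R = e_M: the reaction function gives 0.5e_M = 30, hence e_M = 60.

60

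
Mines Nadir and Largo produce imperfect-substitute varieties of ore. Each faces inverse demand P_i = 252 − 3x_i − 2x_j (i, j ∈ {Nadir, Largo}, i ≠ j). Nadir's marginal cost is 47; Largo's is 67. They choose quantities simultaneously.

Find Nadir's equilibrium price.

127.625

Mine Nadir's profit: π = x_{Nadir}(252 − 3x_{Nadir} − 2x_{Largo}) − 47x_{Nadir}.
∂π/∂x_{Nadir} = 205 − 6x_{Nadir} − 2x_{Largo} = 0 ⇒ x_{Nadir} = 205/6 − (1/3)x_{Largo}.
Similarly x_{Largo} = 185/6 − (1/3)x_{Nadir}.
Plugging x_{Largo} into Nadir's best response: x_{Nadir} = 205/6 − (1/3)(185/6 − (1/3)x_{Nadir}) ⇒ (8/9)x_{Nadir} = 215/9, so x_{Nadir} = 26.875.
Then x_{Largo} = 185/6 − (1/3)·26.875 = 21.875.
P_{Nadir} = 252 − 3·26.875 − 2·21.875 = 127.625.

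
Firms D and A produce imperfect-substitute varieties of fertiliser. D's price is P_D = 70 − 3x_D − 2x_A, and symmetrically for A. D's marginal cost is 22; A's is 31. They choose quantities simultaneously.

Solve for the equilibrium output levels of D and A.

6.5625, 4.3125

Firm D's profit: π = x_D(70 − 3x_D − 2x_A) − 22x_D.
∂π/∂x_D = 48 − 6x_D − 2x_A = 0 ⇒ x_D = 8 − (1/3)x_A.
Similarly x_A = 6.5 − (1/3)x_D.
Substituting the second reaction function into the first: x_D = 8 − (1/3)(6.5 − (1/3)x_D), which gives (8/9)x_D = 35/6 ⇒ x_D = 6.5625.
Then x_A = 6.5 − (1/3)·6.5625 = 4.3125.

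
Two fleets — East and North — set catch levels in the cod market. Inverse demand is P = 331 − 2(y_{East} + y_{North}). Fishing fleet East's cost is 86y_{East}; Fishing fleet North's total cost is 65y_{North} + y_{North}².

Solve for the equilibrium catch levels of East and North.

46.9, 28.7

Fishing fleet East's profit: π = y_{East}(331 − 2(y_{East} + y_{North})) − 86y_{East}.
∂π/∂y_{East} = 245 − 4y_{East} − 2y_{North} = 0, so y_{East} = 61.25 − 0.5y_{North}.
For North: ∂π/∂y_{North} = 266 − 6y_{North} − 2y_{East} = 0 ⇒ y_{North} = 133/3 − (1/3)y_{East}.
Plugging y_{North} into East's best response: y_{East} = 61.25 − 0.5(133/3 − (1/3)y_{East}) ⇒ (5/6)y_{East} = 469/12, so y_{East} = 46.9.
Then y_{North} = 133/3 − (1/3)·46.9 = 28.7.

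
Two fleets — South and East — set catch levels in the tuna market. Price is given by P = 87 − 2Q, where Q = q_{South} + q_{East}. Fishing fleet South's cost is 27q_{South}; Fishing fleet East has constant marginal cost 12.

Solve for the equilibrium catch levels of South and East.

Fishing fleet South's profit: π = q_{South}(87 − 2(q_{South} + q_{East})) − 27q_{South}.
∂π/∂q_{South} = 60 − 4q_{South} − 2q_{East} = 0, so q_{South} = 15 − 0.5q_{East}.
By the same steps for East: q_{East} = 18.75 − 0.5q_{South}.
Substituting the second reaction function into the first: q_{South} = 15 − 0.5(18.75 − 0.5q_{South}), which gives 0.75q_{South} = 5.625 ⇒ q_{South} = 7.5.
Then q_{East} = 18.75 − 0.5·7.5 = 15.

7.5, 15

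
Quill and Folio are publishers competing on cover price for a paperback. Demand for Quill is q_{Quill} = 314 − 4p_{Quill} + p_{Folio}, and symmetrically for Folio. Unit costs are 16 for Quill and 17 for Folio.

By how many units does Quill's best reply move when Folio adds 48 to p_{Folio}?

6

Quill's profit: π = (p_{Quill} − 16)(314 − 4p_{Quill} + p_{Folio}).
∂π/∂p_{Quill} = 378 − 8p_{Quill} + p_{Folio} = 0 ⇒ p_{Quill} = 47.25 + 0.125p_{Folio}.
The reaction-function slope is 0.125, so a 48-unit rise in p_{Folio} moves p_{Quill} by 0.125 × 48 = 6. Quill's best response rises — the actions are strategic complements.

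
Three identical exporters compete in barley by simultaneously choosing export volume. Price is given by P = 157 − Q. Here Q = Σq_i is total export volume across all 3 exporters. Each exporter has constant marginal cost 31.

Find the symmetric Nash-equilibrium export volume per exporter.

A representative exporter's profit is π_i = q_i(157 − Q) − 31q_i, with Q = q_i + Σ_{j≠i} q_j.
First-order condition: 126 − 2q_i − Σ_{j≠i} q_j = 0.
Imposing symmetry (q_j = q for all j) turns Σ_{j≠i} q_j into 2q, so 126 = 4q and q = 31.5.

31.5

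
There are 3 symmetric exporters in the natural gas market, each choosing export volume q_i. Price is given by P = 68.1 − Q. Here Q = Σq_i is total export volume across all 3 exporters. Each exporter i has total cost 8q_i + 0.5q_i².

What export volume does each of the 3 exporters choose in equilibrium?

A representative exporter's profit is π_i = q_i(68.1 − Q) − 8q_i − 0.5q_i², with Q = q_i + Σ_{j≠i} q_j.
First-order condition: 60.1 − 3q_i − Σ_{j≠i} q_j = 0.
Imposing symmetry (q_j = q for all j) turns Σ_{j≠i} q_j into 2q, so 60.1 = 5q and q = 12.02.

12.02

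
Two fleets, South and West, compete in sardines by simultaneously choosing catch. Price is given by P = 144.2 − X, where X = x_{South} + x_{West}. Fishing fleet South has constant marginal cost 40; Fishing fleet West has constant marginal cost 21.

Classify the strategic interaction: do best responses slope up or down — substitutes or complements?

strategic substitutes

Fishing fleet South's profit: π = x_{South}(144.2 − (x_{South} + x_{West})) − 40x_{South}.
∂π/∂x_{South} = 104.2 − 2x_{South} − x_{West} = 0, so x_{South} = 52.1 − 0.5x_{West}.
The best-response slope dx_{South}/dx_{West} = −0.5 < 0: the reaction function is downward-sloping, so the choices are strategic substitutes.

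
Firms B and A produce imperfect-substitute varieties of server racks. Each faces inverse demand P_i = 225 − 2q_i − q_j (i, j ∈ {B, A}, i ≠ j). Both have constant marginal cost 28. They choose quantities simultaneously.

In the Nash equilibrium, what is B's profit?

3104.72

Firm B's profit: π = q_B(225 − 2q_B − q_A) − 28q_B.
∂π/∂q_B = 197 − 4q_B − q_A = 0 ⇒ q_B = 49.25 − 0.25q_A.
Setting q_B = q_A in the reaction function: q_B = 49.25 − 0.25q_B, so q_B = 49.25 / 1.25 = 39.4.
P_B = 225 − 2·39.4 − 39.4 = 106.8.
Profit = (106.8 − 28)·39.4 = 3104.72.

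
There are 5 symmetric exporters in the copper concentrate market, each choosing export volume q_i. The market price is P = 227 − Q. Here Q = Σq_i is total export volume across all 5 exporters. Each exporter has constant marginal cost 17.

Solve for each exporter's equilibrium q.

35

A representative exporter's profit is π_i = q_i(227 − Q) − 17q_i, with Q = q_i + Σ_{j≠i} q_j.
First-order condition: 210 − 2q_i − Σ_{j≠i} q_j = 0.
In a symmetric equilibrium every exporter chooses the same q, so Σ_{j≠i} q_j = 4q. The condition becomes 210 − 6q = 0, giving q = 210/6 = 35.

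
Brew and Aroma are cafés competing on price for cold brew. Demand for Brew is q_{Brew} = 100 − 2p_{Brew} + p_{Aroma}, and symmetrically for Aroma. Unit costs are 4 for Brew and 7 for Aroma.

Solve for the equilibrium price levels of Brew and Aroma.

36.4, 37.6

Brew's profit: π = (p_{Brew} − 4)(100 − 2p_{Brew} + p_{Aroma}).
∂π/∂p_{Brew} = 108 − 4p_{Brew} + p_{Aroma} = 0 ⇒ p_{Brew} = 27 + 0.25p_{Aroma}.
Similarly p_{Aroma} = 28.5 + 0.25p_{Brew}.
Substituting the second reaction function into the first: p_{Brew} = 27 + 0.25(28.5 + 0.25p_{Brew}), which gives 0.9375p_{Brew} = 34.125 ⇒ p_{Brew} = 36.4.
Then p_{Aroma} = 28.5 + 0.25·36.4 = 37.6.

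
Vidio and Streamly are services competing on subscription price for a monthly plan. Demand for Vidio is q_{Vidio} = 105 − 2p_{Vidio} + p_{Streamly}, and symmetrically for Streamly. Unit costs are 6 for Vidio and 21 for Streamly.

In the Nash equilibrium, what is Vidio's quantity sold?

Vidio's profit: π = (p_{Vidio} − 6)(105 − 2p_{Vidio} + p_{Streamly}).
∂π/∂p_{Vidio} = 117 − 4p_{Vidio} + p_{Streamly} = 0 ⇒ p_{Vidio} = 29.25 + 0.25p_{Streamly}.
Similarly p_{Streamly} = 36.75 + 0.25p_{Vidio}.
Substituting the second reaction function into the first: p_{Vidio} = 29.25 + 0.25(36.75 + 0.25p_{Vidio}), which gives 0.9375p_{Vidio} = 38.4375 ⇒ p_{Vidio} = 41.
Then p_{Streamly} = 36.75 + 0.25·41 = 47.
q_{Vidio} = 105 − 2·41 + 47 = 70.

70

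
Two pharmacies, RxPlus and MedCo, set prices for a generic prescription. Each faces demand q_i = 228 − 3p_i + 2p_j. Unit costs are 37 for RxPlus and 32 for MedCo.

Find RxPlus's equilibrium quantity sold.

RxPlus's profit: π = (p_{RxPlus} − 37)(228 − 3p_{RxPlus} + 2p_{MedCo}).
∂π/∂p_{RxPlus} = 339 − 6p_{RxPlus} + 2p_{MedCo} = 0 ⇒ p_{RxPlus} = 56.5 + (1/3)p_{MedCo}.
Similarly p_{MedCo} = 54 + (1/3)p_{RxPlus}.
Solving the two reaction functions simultaneously: (1 − (1/3)(1/3))p_{RxPlus} = 56.5 + (1/3)·54, so (8/9)p_{RxPlus} = 74.5 and p_{RxPlus} = 83.8125.
Then p_{MedCo} = 54 + (1/3)·83.8125 = 81.9375.
q_{RxPlus} = 228 − 3·83.8125 + 2·81.9375 = 140.4375.

140.4375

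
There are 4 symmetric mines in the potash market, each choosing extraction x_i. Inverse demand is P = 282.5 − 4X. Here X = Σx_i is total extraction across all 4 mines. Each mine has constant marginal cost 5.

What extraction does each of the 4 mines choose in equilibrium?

A representative mine's profit is π_i = x_i(282.5 − 4X) − 5x_i, with X = x_i + Σ_{j≠i} x_j.
First-order condition: 277.5 − 8x_i − 4Σ_{j≠i} x_j = 0.
In a symmetric equilibrium every mine chooses the same x, so Σ_{j≠i} x_j = 3x. The condition becomes 277.5 − 20x = 0, giving x = 277.5/20 = 13.875.

13.875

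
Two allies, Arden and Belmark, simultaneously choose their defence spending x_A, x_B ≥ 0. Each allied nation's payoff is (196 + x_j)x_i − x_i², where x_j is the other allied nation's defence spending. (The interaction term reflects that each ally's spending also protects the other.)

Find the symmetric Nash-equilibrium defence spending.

196

Arden's payoff is (196 + x_B)x_A − x_A².
∂π/∂x_A = 196 + x_B − 2x_A = 0, so x_A = 98 + 0.5x_B.
The game is symmetric, so in equilibrium x_B = x_A: the reaction function gives 0.5x_A = 98, hence x_A = 196.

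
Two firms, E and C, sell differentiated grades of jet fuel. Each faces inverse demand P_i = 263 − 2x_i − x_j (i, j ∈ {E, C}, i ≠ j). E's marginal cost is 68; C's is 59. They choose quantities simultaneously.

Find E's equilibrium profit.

2949.12

Firm E's profit: π = x_E(263 − 2x_E − x_C) − 68x_E.
∂π/∂x_E = 195 − 4x_E − x_C = 0 ⇒ x_E = 48.75 − 0.25x_C.
Similarly x_C = 51 − 0.25x_E.
Substituting the second reaction function into the first: x_E = 48.75 − 0.25(51 − 0.25x_E), which gives 0.9375x_E = 36 ⇒ x_E = 38.4.
Then x_C = 51 − 0.25·38.4 = 41.4.
P_E = 263 − 2·38.4 − 41.4 = 144.8.
Profit = (144.8 − 68)·38.4 = 2949.12.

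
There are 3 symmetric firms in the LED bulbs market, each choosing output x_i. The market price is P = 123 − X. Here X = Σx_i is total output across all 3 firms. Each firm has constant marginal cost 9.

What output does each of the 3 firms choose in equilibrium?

A representative firm's profit is π_i = x_i(123 − X) − 9x_i, with X = x_i + Σ_{j≠i} x_j.
First-order condition: 114 − 2x_i − Σ_{j≠i} x_j = 0.
In a symmetric equilibrium every firm chooses the same x, so Σ_{j≠i} x_j = 2x. The condition becomes 114 − 4x = 0, giving x = 114/4 = 28.5.

28.5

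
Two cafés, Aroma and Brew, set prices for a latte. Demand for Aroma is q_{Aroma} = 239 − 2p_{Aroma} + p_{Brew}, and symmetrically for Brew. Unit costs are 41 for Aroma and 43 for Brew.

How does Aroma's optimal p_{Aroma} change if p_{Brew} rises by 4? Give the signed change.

1

Aroma's profit: π = (p_{Aroma} − 41)(239 − 2p_{Aroma} + p_{Brew}).
∂π/∂p_{Aroma} = 321 − 4p_{Aroma} + p_{Brew} = 0 ⇒ p_{Aroma} = 80.25 + 0.25p_{Brew}.
The reaction-function slope is 0.25, so a 4-unit rise in p_{Brew} moves p_{Aroma} by 0.25 × 4 = 1. Aroma's best response rises — the actions are strategic complements.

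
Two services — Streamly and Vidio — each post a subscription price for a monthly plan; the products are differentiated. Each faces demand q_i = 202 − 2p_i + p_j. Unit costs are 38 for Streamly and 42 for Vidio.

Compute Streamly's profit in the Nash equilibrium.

Streamly's profit: π = (p_{Streamly} − 38)(202 − 2p_{Streamly} + p_{Vidio}).
∂π/∂p_{Streamly} = 278 − 4p_{Streamly} + p_{Vidio} = 0 ⇒ p_{Streamly} = 69.5 + 0.25p_{Vidio}.
Similarly p_{Vidio} = 71.5 + 0.25p_{Streamly}.
Plugging p_{Vidio} into Streamly's best response: p_{Streamly} = 69.5 + 0.25(71.5 + 0.25p_{Streamly}) ⇒ 0.9375p_{Streamly} = 87.375, so p_{Streamly} = 93.2.
Then p_{Vidio} = 71.5 + 0.25·93.2 = 94.8.
q_{Streamly} = 202 − 2·93.2 + 94.8 = 110.4.
Profit = (93.2 − 38)·110.4 = 6094.08.

6094.08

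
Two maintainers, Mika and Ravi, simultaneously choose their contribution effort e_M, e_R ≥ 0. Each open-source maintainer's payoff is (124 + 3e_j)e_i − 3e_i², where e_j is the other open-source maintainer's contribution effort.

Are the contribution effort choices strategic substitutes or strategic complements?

strategic complements

Mika's payoff is (124 + 3e_R)e_M − 3e_M².
∂π/∂e_M = 124 + 3e_R − 6e_M = 0, so e_M = 62/3 + 0.5e_R.
The best-response slope de_M/de_R = 0.5 > 0: the reaction function is upward-sloping, so the choices are strategic complements.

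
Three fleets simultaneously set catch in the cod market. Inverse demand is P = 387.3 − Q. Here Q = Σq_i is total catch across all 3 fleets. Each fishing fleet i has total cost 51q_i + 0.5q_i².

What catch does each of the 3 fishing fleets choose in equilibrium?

67.26

A representative fishing fleet's profit is π_i = q_i(387.3 − Q) − 51q_i − 0.5q_i², with Q = q_i + Σ_{j≠i} q_j.
First-order condition: 336.3 − 3q_i − Σ_{j≠i} q_j = 0.
With identical fishing fleets, set every q_j = q: then 336.3 − 3q − 2q = 0, i.e. q = 336.3/5 = 67.26.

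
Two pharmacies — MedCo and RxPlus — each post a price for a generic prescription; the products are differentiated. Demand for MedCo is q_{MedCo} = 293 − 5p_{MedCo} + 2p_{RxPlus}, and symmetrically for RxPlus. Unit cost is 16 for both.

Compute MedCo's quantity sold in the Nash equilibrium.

153.125

MedCo's profit: π = (p_{MedCo} − 16)(293 − 5p_{MedCo} + 2p_{RxPlus}).
∂π/∂p_{MedCo} = 373 − 10p_{MedCo} + 2p_{RxPlus} = 0 ⇒ p_{MedCo} = 37.3 + 0.2p_{RxPlus}.
The game is symmetric, so in equilibrium p_{RxPlus} = p_{MedCo}: the reaction function gives 0.8p_{MedCo} = 37.3, hence p_{MedCo} = 46.625.
q_{MedCo} = 293 − 5·46.625 + 2·46.625 = 153.125.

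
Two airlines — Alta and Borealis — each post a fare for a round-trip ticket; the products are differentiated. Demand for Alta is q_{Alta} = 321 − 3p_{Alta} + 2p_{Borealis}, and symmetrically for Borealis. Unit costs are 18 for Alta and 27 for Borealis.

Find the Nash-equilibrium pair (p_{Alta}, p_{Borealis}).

Alta's profit: π = (p_{Alta} − 18)(321 − 3p_{Alta} + 2p_{Borealis}).
∂π/∂p_{Alta} = 375 − 6p_{Alta} + 2p_{Borealis} = 0 ⇒ p_{Alta} = 62.5 + (1/3)p_{Borealis}.
Similarly p_{Borealis} = 67 + (1/3)p_{Alta}.
Substituting the second reaction function into the first: p_{Alta} = 62.5 + (1/3)(67 + (1/3)p_{Alta}), which gives (8/9)p_{Alta} = 509/6 ⇒ p_{Alta} = 95.4375.
Then p_{Borealis} = 67 + (1/3)·95.4375 = 98.8125.

95.4375, 98.8125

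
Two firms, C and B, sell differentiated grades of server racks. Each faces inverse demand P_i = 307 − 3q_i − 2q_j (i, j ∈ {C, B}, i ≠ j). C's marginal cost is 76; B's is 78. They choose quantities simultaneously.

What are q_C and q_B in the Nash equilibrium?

29, 28.5

Firm C's profit: π = q_C(307 − 3q_C − 2q_B) − 76q_C.
∂π/∂q_C = 231 − 6q_C − 2q_B = 0 ⇒ q_C = 38.5 − (1/3)q_B.
Similarly q_B = 229/6 − (1/3)q_C.
Plugging q_B into C's best response: q_C = 38.5 − (1/3)(229/6 − (1/3)q_C) ⇒ (8/9)q_C = 232/9, so q_C = 29.
Then q_B = 229/6 − (1/3)·29 = 28.5.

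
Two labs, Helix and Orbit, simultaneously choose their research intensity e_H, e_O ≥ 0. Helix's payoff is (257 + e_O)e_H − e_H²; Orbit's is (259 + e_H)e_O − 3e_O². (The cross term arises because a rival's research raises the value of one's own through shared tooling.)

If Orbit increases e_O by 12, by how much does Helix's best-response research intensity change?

Expanding Helix's payoff: 257e_H + e_Oe_H − e_H².
∂π/∂e_H = 257 + e_O − 2e_H = 0, so e_H = 128.5 + 0.5e_O.
The reaction-function slope is 0.5, so a 12-unit rise in e_O moves e_H by 0.5 × 12 = 6. Helix's best response rises — the actions are strategic complements.

6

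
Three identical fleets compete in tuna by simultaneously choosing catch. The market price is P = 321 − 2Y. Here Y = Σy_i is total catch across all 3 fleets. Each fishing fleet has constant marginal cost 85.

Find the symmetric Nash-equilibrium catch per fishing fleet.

29.5

A representative fishing fleet's profit is π_i = y_i(321 − 2Y) − 85y_i, with Y = y_i + Σ_{j≠i} y_j.
First-order condition: 236 − 4y_i − 2Σ_{j≠i} y_j = 0.
With identical fishing fleets, set every y_j = y: then 236 − 4y − 4y = 0, i.e. y = 236/8 = 29.5.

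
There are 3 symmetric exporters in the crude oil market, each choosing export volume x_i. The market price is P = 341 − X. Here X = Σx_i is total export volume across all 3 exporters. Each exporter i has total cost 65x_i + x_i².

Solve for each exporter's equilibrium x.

46

A representative exporter's profit is π_i = x_i(341 − X) − 65x_i − x_i², with X = x_i + Σ_{j≠i} x_j.
First-order condition: 276 − 4x_i − Σ_{j≠i} x_j = 0.
With identical exporters, set every x_j = x: then 276 − 4x − 2x = 0, i.e. x = 276/6 = 46.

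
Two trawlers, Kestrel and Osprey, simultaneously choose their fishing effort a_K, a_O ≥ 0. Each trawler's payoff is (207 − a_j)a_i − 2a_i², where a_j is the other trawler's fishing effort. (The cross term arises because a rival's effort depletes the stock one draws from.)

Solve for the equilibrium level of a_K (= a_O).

Kestrel's payoff is (207 − a_O)a_K − 2a_K².
∂π/∂a_K = 207 − a_O − 4a_K = 0, so a_K = 51.75 − 0.25a_O.
Setting a_K = a_O in the reaction function: a_K = 51.75 − 0.25a_K, so a_K = 51.75 / 1.25 = 41.4.

41.4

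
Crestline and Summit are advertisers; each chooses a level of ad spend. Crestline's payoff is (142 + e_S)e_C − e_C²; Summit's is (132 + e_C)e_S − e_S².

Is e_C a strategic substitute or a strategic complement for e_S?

strategic complements

Expanding Crestline's payoff: 142e_C + e_Se_C − e_C².
∂π/∂e_C = 142 + e_S − 2e_C = 0, so e_C = 71 + 0.5e_S.
The best-response slope de_C/de_S = 0.5 > 0: the reaction function is upward-sloping, so the choices are strategic complements.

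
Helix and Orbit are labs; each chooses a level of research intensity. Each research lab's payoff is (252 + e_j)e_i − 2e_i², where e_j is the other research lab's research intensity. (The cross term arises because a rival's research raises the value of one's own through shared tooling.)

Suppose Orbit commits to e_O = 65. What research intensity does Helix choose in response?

79.25

Helix's payoff is (252 + e_O)e_H − 2e_H².
∂π/∂e_H = 252 + e_O − 4e_H = 0, so e_H = 63 + 0.25e_O.
At e_O = 65: e_H = 63 + 0.25·65 = 79.25.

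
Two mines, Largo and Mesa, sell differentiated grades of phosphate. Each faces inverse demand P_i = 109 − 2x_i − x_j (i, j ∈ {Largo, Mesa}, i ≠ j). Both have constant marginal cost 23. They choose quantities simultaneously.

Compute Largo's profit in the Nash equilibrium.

591.68

Mine Largo's profit: π = x_{Largo}(109 − 2x_{Largo} − x_{Mesa}) − 23x_{Largo}.
∂π/∂x_{Largo} = 86 − 4x_{Largo} − x_{Mesa} = 0 ⇒ x_{Largo} = 21.5 − 0.25x_{Mesa}.
Setting x_{Largo} = x_{Mesa} in the reaction function: x_{Largo} = 21.5 − 0.25x_{Largo}, so x_{Largo} = 21.5 / 1.25 = 17.2.
P_{Largo} = 109 − 2·17.2 − 17.2 = 57.4.
Profit = (57.4 − 23)·17.2 = 591.68.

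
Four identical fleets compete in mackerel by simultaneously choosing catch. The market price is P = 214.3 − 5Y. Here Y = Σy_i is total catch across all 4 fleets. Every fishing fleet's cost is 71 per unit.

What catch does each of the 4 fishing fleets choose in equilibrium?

A representative fishing fleet's profit is π_i = y_i(214.3 − 5Y) − 71y_i, with Y = y_i + Σ_{j≠i} y_j.
First-order condition: 143.3 − 10y_i − 5Σ_{j≠i} y_j = 0.
In a symmetric equilibrium every fishing fleet chooses the same y, so Σ_{j≠i} y_j = 3y. The condition becomes 143.3 − 25y = 0, giving y = 143.3/25 = 5.732.

5.732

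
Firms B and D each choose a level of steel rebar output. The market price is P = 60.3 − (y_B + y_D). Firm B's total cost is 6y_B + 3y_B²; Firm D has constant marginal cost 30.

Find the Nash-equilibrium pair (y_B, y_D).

Firm B's profit: π = y_B(60.3 − (y_B + y_D)) − 6y_B − 3y_B².
∂π/∂y_B = 54.3 − 8y_B − y_D = 0, so y_B = 6.7875 − 0.125y_D.
For D: ∂π/∂y_D = 30.3 − 2y_D − y_B = 0 ⇒ y_D = 15.15 − 0.5y_B.
Solving the two reaction functions simultaneously: (1 − (−0.125)(−0.5))y_B = 6.7875 − 0.125·15.15, so 0.9375y_B = 783/160 and y_B = 5.22.
Then y_D = 15.15 − 0.5·5.22 = 12.54.

5.22, 12.54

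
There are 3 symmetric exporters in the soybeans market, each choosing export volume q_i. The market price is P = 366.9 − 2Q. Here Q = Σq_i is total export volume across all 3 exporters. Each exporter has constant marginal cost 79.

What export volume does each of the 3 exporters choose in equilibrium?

A representative exporter's profit is π_i = q_i(366.9 − 2Q) − 79q_i, with Q = q_i + Σ_{j≠i} q_j.
First-order condition: 287.9 − 4q_i − 2Σ_{j≠i} q_j = 0.
In a symmetric equilibrium every exporter chooses the same q, so Σ_{j≠i} q_j = 2q. The condition becomes 287.9 − 8q = 0, giving q = 287.9/8 = 35.9875.

35.9875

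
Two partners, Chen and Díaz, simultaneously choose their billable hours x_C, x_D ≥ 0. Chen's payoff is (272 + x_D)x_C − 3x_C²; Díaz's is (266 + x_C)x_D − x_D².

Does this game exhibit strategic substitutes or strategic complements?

strategic complements

Expanding Chen's payoff: 272x_C + x_Dx_C − 3x_C².
∂π/∂x_C = 272 + x_D − 6x_C = 0, so x_C = 136/3 + (1/6)x_D.
The best-response slope dx_C/dx_D = 1/6 > 0: the reaction function is upward-sloping, so the choices are strategic complements.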